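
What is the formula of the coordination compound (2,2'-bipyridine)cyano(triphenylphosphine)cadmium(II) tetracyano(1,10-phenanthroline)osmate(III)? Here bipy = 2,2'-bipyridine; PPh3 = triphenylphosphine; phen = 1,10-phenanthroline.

Cation [Cd…]: ligand charges -1, Cd(II) ⇒ ion charge 1+.
Anion [Os…]: ligand charges -4, Os(III) ⇒ ion charge 1−.

[Cd(bipy)(CN)(PPh3)][Os(CN)4(phen)]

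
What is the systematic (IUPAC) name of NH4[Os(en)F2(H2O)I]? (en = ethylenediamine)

The 1 ammonium counter-ion carries a total charge of +1, so each complex ion is 1−.
Ligand charges: 1×iodo (-1 each), 1×ethylenediamine (neutral), 1×aqua (neutral), 2×fluoro (-1 each); total -3. So Os + (-3) = 1−, giving Os = +2.
Ligands are named alphabetically: aqua before ethylenediamine before fluoro before iodo.
The complex ion is anionic, so osmium takes the -ate form osmate(II).

ammonium aqua(ethylenediamine)difluoroiodoosmate(II)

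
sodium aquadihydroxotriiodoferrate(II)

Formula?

Na3[Fe(H2O)I3(OH)2]

Ligands: 3 iodo (I, -1), 2 hydroxo (OH, -1), 1 aqua (H2O, neutral). Ligand charge sum = -5.
Charge balance with sodium (+1) requires 1 complex ion per 3 sodium.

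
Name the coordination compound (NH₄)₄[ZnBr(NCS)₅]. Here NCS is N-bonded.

The 4 ammonium counter-ions carry a total charge of +4, so each complex ion is 4−.
Ligand charges: 5×isothiocyanato (-1 each), 1×bromo (-1 each); total -6. So Zn + (-6) = 4−, giving Zn = +2.
Ligands are named alphabetically: bromo before isothiocyanato.
The complex ion is anionic, so zinc takes the -ate form zincate(II).

ammonium bromopentaisothiocyanatozincate(II)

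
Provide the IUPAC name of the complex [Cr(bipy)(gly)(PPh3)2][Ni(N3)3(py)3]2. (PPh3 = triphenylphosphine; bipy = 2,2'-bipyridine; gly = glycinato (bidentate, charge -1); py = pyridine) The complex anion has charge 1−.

Both ions are complex: the cation is named first with the plain metal name, the anion second with the -ate form; each ion's ligands are alphabetised independently.
The complex anion is given as 1−; its ligand charges sum to -3, so Ni = +2.
With 2 anions per cation, the cation must be 2×1 = 2+.
Cation: ligand charges sum to -1; for the ion to be 2+, Cr = +3.

(2,2'-bipyridine)(glycinato)bis(triphenylphosphine)chromium(III) triazidotris(pyridine)nickelate(II)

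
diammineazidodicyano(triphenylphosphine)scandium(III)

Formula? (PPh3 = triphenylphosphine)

[Sc(CN)2(N3)(NH3)2(PPh3)]

Ligands: 1 triphenylphosphine (PPh3, neutral), 2 ammine (NH3, neutral), 1 azido (N3, -1), 2 cyano (CN, -1). Ligand charge sum = -3.
With Sc in oxidation state +3, the complex ion is [Sc...].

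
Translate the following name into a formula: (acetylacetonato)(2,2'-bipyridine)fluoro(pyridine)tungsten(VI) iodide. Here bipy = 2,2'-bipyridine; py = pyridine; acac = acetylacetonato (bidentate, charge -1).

[W(acac)(bipy)F(py)]I4

Ligands: 1 2,2'-bipyridine (bipy, neutral), 1 pyridine (py, neutral), 1 fluoro (F, -1), 1 acetylacetonato (acac, -1). Ligand charge sum = -2.
With W in oxidation state +6, the complex ion is [W...]^4+.
Charge balance with iodide (-1) requires 1 complex ion per 4 iodide.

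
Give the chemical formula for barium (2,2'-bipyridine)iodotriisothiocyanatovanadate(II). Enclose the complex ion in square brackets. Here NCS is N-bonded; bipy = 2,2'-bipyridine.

Ba[V(bipy)I(NCS)3]

Ligands: 3 isothiocyanato (NCS, -1), 1 2,2'-bipyridine (bipy, neutral), 1 iodo (I, -1). Ligand charge sum = -4.
With V in oxidation state +2, the complex ion is [V...]^2−.
Charge balance with barium (+2) requires 1 complex ion per 1 barium.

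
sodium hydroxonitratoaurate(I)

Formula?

Na[Au(NO3)(OH)]

Ligands: 1 hydroxo (OH, -1), 1 nitrato (NO3, -1). Ligand charge sum = -2.
Charge balance with sodium (+1) requires 1 complex ion per 1 sodium.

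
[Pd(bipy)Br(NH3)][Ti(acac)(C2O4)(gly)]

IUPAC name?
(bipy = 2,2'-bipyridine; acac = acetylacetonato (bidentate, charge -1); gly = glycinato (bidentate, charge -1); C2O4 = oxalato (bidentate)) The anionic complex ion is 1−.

ammine(2,2'-bipyridine)bromopalladium(II) (acetylacetonato)(glycinato)oxalatotitanate(III)

Both ions are complex: the cation is named first with the plain metal name, the anion second with the -ate form; each ion's ligands are alphabetised independently.
The complex anion is given as 1−; its ligand charges sum to -4, so Ti = +3.
A 1:1 salt means the cation carries the equal and opposite charge, 1+.
Cation: ligand charges sum to -1; for the ion to be 1+, Pd = +2.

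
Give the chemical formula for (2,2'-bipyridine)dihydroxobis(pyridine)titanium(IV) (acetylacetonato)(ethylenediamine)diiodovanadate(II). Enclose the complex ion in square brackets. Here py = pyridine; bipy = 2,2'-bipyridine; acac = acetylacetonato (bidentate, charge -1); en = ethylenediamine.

Cation [Ti…]: ligand charges -2, Ti(IV) ⇒ ion charge 2+.
Anion [V…]: ligand charges -3, V(II) ⇒ ion charge 1−.
One 2+ cation requires 2 of the 1− anion.

[Ti(bipy)(OH)2(py)2][V(acac)(en)I2]2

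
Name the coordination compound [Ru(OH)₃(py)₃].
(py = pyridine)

There is no counter-ion, so the complex is neutral overall.
Ligand charges: 3×hydroxo (-1 each), 3×pyridine (neutral); total -3. So Ru + (-3) = 0, giving Ru = +3.
Ligands are named alphabetically: hydroxo before pyridine.

trihydroxotris(pyridine)ruthenium(III)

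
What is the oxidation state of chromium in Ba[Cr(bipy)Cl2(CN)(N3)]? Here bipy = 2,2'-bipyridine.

1 barium outside the brackets (+2 each) → the complex ion is 2−.
Ligand charges: 1×bipy neutral; 1×N3 = -1; 2×Cl = -2; 1×CN = -1; sum -4.
Cr + (-4) = 2− ⇒ Cr is +2.

+2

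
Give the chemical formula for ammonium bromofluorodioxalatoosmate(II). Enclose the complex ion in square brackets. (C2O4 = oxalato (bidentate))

Ligands: 2 oxalato (C2O4, -2), 1 fluoro (F, -1), 1 bromo (Br, -1). Ligand charge sum = -6.
With Os in oxidation state +2, the complex ion is [Os...]^4−.
Charge balance with ammonium (+1) requires 1 complex ion per 4 ammonium.

(NH4)4[OsBr(C2O4)2F]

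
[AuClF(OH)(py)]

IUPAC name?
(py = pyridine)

chlorofluorohydroxo(pyridine)gold(III)

There is no counter-ion, so the complex is neutral overall.
Ligand charges: 1×hydroxo (-1 each), 1×pyridine (neutral), 1×fluoro (-1 each), 1×chloro (-1 each); total -3. So Au + (-3) = 0, giving Au = +3.
Ligands are named alphabetically: chloro before fluoro before hydroxo before pyridine.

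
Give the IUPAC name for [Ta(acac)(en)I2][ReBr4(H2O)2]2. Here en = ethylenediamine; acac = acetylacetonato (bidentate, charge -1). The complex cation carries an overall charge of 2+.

(acetylacetonato)(ethylenediamine)diiodotantalum(V) diaquatetrabromorhenate(III)

The complex cation is given as 2+; its ligand charges sum to -3, so Ta = +5.
With 2 anions per cation, each anion must be 2/2 = 1−.
Anion: ligand charges sum to -4; for the ion to be 1−, Re = +3.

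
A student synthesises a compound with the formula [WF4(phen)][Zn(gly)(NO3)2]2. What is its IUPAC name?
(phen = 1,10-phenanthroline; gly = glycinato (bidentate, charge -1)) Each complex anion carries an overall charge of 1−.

The complex anion is given as 1−; its ligand charges sum to -3, so Zn = +2.
With 2 anions per cation, the cation must be 2×1 = 2+.
Cation: ligand charges sum to -4; for the ion to be 2+, W = +6.

tetrafluoro(1,10-phenanthroline)tungsten(VI) (glycinato)dinitratozincate(II)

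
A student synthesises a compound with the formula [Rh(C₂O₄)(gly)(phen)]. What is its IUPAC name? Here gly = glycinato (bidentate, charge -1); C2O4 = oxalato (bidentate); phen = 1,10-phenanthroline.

There is no counter-ion, so the complex is neutral overall.
Ligand charges: 1×glycinato (-1 each), 1×oxalato (-2 each), 1×1,10-phenanthroline (neutral); total -3. So Rh + (-3) = 0, giving Rh = +3.
Ligands are named alphabetically: glycinato before oxalato before phenanthroline.

(glycinato)oxalato(1,10-phenanthroline)rhodium(III)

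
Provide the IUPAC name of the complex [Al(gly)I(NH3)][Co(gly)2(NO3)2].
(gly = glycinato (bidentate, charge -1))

Both ions are complex: the cation is named first with the plain metal name, the anion second with the -ate form; each ion's ligands are alphabetised independently.
Aluminium is always +3 in its complexes; the cation's ligand charges sum to -2, so the complex cation is 1+.
A 1:1 salt means the anion carries the equal and opposite charge, 1−.
Anion: ligand charges sum to -4; for the ion to be 1−, Co = +3.

ammine(glycinato)iodoaluminium(III) bis(glycinato)dinitratocobaltate(III)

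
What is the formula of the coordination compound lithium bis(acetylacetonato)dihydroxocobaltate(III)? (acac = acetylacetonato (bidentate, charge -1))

Ligands: 2 acetylacetonato (acac, -1), 2 hydroxo (OH, -1). Ligand charge sum = -4.
Charge balance with lithium (+1) requires 1 complex ion per 1 lithium.

Li[Co(acac)2(OH)2]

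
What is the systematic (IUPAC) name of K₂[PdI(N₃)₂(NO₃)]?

The 2 potassium counter-ions carry a total charge of +2, so each complex ion is 2−.
Ligand charges: 1×nitrato (-1 each), 2×azido (-1 each), 1×iodo (-1 each); total -4. So Pd + (-4) = 2−, giving Pd = +2.
Ligands are named alphabetically: azido before iodo before nitrato.
The complex ion is anionic, so palladium takes the -ate form palladate(II).

potassium diazidoiodonitratopalladate(II)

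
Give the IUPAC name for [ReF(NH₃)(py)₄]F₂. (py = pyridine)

The 2 fluoride counter-ions carry a total charge of -2, so each complex ion is 2+.
Ligand charges: 4×pyridine (neutral), 1×fluoro (-1 each), 1×ammine (neutral); total -1. So Re + (-1) = 2+, giving Re = +3.
Ligands are named alphabetically: ammine before fluoro before pyridine.

amminefluorotetrakis(pyridine)rhenium(III) fluoride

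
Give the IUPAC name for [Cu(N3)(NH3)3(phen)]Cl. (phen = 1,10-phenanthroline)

The 1 chloride counter-ion carries a total charge of -1, so each complex ion is 1+.
Ligand charges: 1×azido (-1 each), 1×1,10-phenanthroline (neutral), 3×ammine (neutral); total -1. So Cu + (-1) = 1+, giving Cu = +2.
Ligands are named alphabetically: ammine before azido before phenanthroline.

triammineazido(1,10-phenanthroline)copper(II) chloride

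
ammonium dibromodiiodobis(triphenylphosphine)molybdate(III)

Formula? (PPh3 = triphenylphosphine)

NH4[MoBr2I2(PPh3)2]

Ligands: 2 bromo (Br, -1), 2 iodo (I, -1), 2 triphenylphosphine (PPh3, neutral). Ligand charge sum = -4.
Charge balance with ammonium (+1) requires 1 complex ion per 1 ammonium.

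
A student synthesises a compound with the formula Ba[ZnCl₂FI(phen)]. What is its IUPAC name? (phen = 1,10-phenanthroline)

barium dichlorofluoroiodo(1,10-phenanthroline)zincate(II)

The 1 barium counter-ion carries a total charge of +2, so each complex ion is 2−.
Ligand charges: 2×chloro (-1 each), 1×fluoro (-1 each), 1×iodo (-1 each), 1×1,10-phenanthroline (neutral); total -4. So Zn + (-4) = 2−, giving Zn = +2.
Ligands are named alphabetically: chloro before fluoro before iodo before phenanthroline.
The complex ion is anionic, so zinc takes the -ate form zincate(II).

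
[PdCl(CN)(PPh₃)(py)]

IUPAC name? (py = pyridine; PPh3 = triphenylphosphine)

chlorocyano(pyridine)(triphenylphosphine)palladium(II)

There is no counter-ion, so the complex is neutral overall.
Ligand charges: 1×pyridine (neutral), 1×chloro (-1 each), 1×cyano (-1 each), 1×triphenylphosphine (neutral); total -2. So Pd + (-2) = 0, giving Pd = +2.
Ligands are named alphabetically: chloro before cyano before pyridine before triphenylphosphine.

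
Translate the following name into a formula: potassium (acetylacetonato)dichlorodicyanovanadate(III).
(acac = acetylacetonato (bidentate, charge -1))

K2[V(acac)Cl2(CN)2]

Ligands: 1 acetylacetonato (acac, -1), 2 cyano (CN, -1), 2 chloro (Cl, -1). Ligand charge sum = -5.
With V in oxidation state +3, the complex ion is [V...]^2−.
Charge balance with potassium (+1) requires 1 complex ion per 2 potassium.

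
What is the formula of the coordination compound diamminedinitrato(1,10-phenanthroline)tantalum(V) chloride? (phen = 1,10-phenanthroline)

Ligands: 1 1,10-phenanthroline (phen, neutral), 2 nitrato (NO3, -1), 2 ammine (NH3, neutral). Ligand charge sum = -2.
Charge balance with chloride (-1) requires 1 complex ion per 3 chloride.

[Ta(NH3)2(NO3)2(phen)]Cl3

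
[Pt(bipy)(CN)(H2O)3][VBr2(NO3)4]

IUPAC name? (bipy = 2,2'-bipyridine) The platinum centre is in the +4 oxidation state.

Both ions are complex: the cation is named first with the plain metal name, the anion second with the -ate form; each ion's ligands are alphabetised independently.
Pt is given as +4; the cation's ligand charges sum to -1, so the complex cation is 3+.
A 1:1 salt means the anion carries the equal and opposite charge, 3−.
Anion: ligand charges sum to -6; for the ion to be 3−, V = +3.

triaqua(2,2'-bipyridine)cyanoplatinum(IV) dibromotetranitratovanadate(III)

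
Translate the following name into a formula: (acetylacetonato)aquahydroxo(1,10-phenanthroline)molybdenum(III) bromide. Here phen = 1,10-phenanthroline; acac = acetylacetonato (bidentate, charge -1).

[Mo(acac)(H2O)(OH)(phen)]Br

Ligands: 1 1,10-phenanthroline (phen, neutral), 1 aqua (H2O, neutral), 1 acetylacetonato (acac, -1), 1 hydroxo (OH, -1). Ligand charge sum = -2.
Charge balance with bromide (-1) requires 1 complex ion per 1 bromide.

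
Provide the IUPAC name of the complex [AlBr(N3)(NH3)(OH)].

There is no counter-ion, so the complex is neutral overall.
Ligand charges: 1×ammine (neutral), 1×azido (-1 each), 1×bromo (-1 each), 1×hydroxo (-1 each); total -3. So Al + (-3) = 0, giving Al = +3.
Ligands are named alphabetically: ammine before azido before bromo before hydroxo.

ammineazidobromohydroxoaluminium(III)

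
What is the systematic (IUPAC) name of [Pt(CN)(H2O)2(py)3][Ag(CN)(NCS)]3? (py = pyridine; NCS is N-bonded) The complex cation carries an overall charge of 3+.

Both ions are complex: the cation is named first with the plain metal name, the anion second with the -ate form; each ion's ligands are alphabetised independently.
The complex cation is given as 3+; its ligand charges sum to -1, so Pt = +4.
With 3 anions per cation, each anion must be 3/3 = 1−.
Anion: ligand charges sum to -2; for the ion to be 1−, Ag = +1.

diaquacyanotris(pyridine)platinum(IV) cyanoisothiocyanatoargentate(I)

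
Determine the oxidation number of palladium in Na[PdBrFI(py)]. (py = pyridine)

+2

1 sodium outside the brackets (+1 each) → the complex ion is 1−.
Ligand charges: 1×Br = -1; 1×py neutral; 1×F = -1; 1×I = -1; sum -3.
Pd + (-3) = 1− ⇒ Pd is +2.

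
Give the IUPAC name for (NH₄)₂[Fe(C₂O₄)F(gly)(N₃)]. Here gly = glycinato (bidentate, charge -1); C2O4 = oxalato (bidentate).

The 2 ammonium counter-ions carry a total charge of +2, so each complex ion is 2−.
Ligand charges: 1×azido (-1 each), 1×fluoro (-1 each), 1×glycinato (-1 each), 1×oxalato (-2 each); total -5. So Fe + (-5) = 2−, giving Fe = +3.
Ligands are named alphabetically: azido before fluoro before glycinato before oxalato.
The complex ion is anionic, so iron takes the -ate form ferrate(III).

ammonium azidofluoro(glycinato)oxalatoferrate(III)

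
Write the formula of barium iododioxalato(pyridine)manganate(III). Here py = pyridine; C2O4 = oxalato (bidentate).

Ligands: 1 pyridine (py, neutral), 1 iodo (I, -1), 2 oxalato (C2O4, -2). Ligand charge sum = -5.
With Mn in oxidation state +3, the complex ion is [Mn...]^2−.
Charge balance with barium (+2) requires 1 complex ion per 1 barium.

Ba[Mn(C2O4)2I(py)]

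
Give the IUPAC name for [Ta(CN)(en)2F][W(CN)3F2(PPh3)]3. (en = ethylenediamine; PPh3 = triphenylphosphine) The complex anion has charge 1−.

The complex anion is given as 1−; its ligand charges sum to -5, so W = +4.
With 3 anions per cation, the cation must be 3×1 = 3+.
Cation: ligand charges sum to -2; for the ion to be 3+, Ta = +5.

cyanobis(ethylenediamine)fluorotantalum(V) tricyanodifluoro(triphenylphosphine)tungstate(IV)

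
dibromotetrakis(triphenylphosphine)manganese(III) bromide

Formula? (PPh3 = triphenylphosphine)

[MnBr2(PPh3)4]Br

Ligands: 2 bromo (Br, -1), 4 triphenylphosphine (PPh3, neutral). Ligand charge sum = -2.
Charge balance with bromide (-1) requires 1 complex ion per 1 bromide.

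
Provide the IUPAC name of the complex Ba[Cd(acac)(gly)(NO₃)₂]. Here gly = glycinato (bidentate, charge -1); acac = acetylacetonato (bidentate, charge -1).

The 1 barium counter-ion carries a total charge of +2, so each complex ion is 2−.
Ligand charges: 1×glycinato (-1 each), 1×acetylacetonato (-1 each), 2×nitrato (-1 each); total -4. So Cd + (-4) = 2−, giving Cd = +2.
The complex ion is anionic, so cadmium takes the -ate form cadmate(II).

barium (acetylacetonato)(glycinato)dinitratocadmate(II)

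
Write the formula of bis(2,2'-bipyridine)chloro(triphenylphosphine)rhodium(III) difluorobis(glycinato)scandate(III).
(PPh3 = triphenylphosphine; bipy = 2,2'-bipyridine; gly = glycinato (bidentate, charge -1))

Cation [Rh…]: ligand charges -1, Rh(III) ⇒ ion charge 2+.
Anion [Sc…]: ligand charges -4, Sc(III) ⇒ ion charge 1−.

[Rh(bipy)2Cl(PPh3)][ScF2(gly)2]2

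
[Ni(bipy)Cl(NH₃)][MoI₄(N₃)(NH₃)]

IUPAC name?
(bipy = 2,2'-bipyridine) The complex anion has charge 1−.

Both ions are complex: the cation is named first with the plain metal name, the anion second with the -ate form; each ion's ligands are alphabetised independently.
The complex anion is given as 1−; its ligand charges sum to -5, so Mo = +4.
A 1:1 salt means the cation carries the equal and opposite charge, 1+.
Cation: ligand charges sum to -1; for the ion to be 1+, Ni = +2.

ammine(2,2'-bipyridine)chloronickel(II) ammineazidotetraiodomolybdate(IV)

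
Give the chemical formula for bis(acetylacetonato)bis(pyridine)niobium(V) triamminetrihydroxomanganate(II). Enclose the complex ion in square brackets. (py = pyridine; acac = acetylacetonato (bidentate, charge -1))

[Nb(acac)2(py)2][Mn(NH3)3(OH)3]3

Cation [Nb…]: ligand charges -2, Nb(V) ⇒ ion charge 3+.
Anion [Mn…]: ligand charges -3, Mn(II) ⇒ ion charge 1−.
One 3+ cation requires 3 of the 1− anion.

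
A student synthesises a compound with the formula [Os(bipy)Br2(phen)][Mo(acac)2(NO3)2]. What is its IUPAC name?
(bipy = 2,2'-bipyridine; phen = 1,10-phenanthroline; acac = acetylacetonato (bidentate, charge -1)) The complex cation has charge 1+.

Both ions are complex: the cation is named first with the plain metal name, the anion second with the -ate form; each ion's ligands are alphabetised independently.
The complex cation is given as 1+; its ligand charges sum to -2, so Os = +3.
A 1:1 salt means the anion carries the equal and opposite charge, 1−.
Anion: ligand charges sum to -4; for the ion to be 1−, Mo = +3.

(2,2'-bipyridine)dibromo(1,10-phenanthroline)osmium(III) bis(acetylacetonato)dinitratomolybdate(III)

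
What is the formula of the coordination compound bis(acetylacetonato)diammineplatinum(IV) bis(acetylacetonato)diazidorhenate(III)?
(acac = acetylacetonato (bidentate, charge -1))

Cation [Pt…]: ligand charges -2, Pt(IV) ⇒ ion charge 2+.
Anion [Re…]: ligand charges -4, Re(III) ⇒ ion charge 1−.
One 2+ cation requires 2 of the 1− anion.

[Pt(acac)2(NH3)2][Re(acac)2(N3)2]2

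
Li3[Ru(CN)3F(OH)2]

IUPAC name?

The 3 lithium counter-ions carry a total charge of +3, so each complex ion is 3−.
Ligand charges: 1×fluoro (-1 each), 2×hydroxo (-1 each), 3×cyano (-1 each); total -6. So Ru + (-6) = 3−, giving Ru = +3.
The complex ion is anionic, so ruthenium takes the -ate form ruthenate(III).

lithium tricyanofluorodihydroxoruthenate(III)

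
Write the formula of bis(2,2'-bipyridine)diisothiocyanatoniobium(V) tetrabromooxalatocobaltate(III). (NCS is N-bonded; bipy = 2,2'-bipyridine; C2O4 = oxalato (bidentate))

Cation [Nb…]: ligand charges -2, Nb(V) ⇒ ion charge 3+.
Anion [Co…]: ligand charges -6, Co(III) ⇒ ion charge 3−.

[Nb(bipy)2(NCS)2][CoBr4(C2O4)]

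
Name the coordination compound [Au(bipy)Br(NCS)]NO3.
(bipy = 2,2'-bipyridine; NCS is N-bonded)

The 1 nitrate counter-ion carries a total charge of -1, so each complex ion is 1+.
Ligand charges: 1×bromo (-1 each), 1×2,2'-bipyridine (neutral), 1×isothiocyanato (-1 each); total -2. So Au + (-2) = 1+, giving Au = +3.
Ligands are named alphabetically: bipyridine before bromo before isothiocyanato.

(2,2'-bipyridine)bromoisothiocyanatogold(III) nitrate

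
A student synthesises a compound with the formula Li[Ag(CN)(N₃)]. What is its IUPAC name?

lithium azidocyanoargentate(I)

The 1 lithium counter-ion carries a total charge of +1, so each complex ion is 1−.
Ligand charges: 1×cyano (-1 each), 1×azido (-1 each); total -2. So Ag + (-2) = 1−, giving Ag = +1.
Ligands are named alphabetically: azido before cyano.
The complex ion is anionic, so silver takes the -ate form argentate(I).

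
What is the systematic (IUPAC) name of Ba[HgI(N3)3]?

The 1 barium counter-ion carries a total charge of +2, so each complex ion is 2−.
Ligand charges: 3×azido (-1 each), 1×iodo (-1 each); total -4. So Hg + (-4) = 2−, giving Hg = +2.
Ligands are named alphabetically: azido before iodo.
The complex ion is anionic, so mercury takes the -ate form mercurate(II).

barium triazidoiodomercurate(II)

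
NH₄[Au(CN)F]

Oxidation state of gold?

1 ammonium outside the brackets (+1 each) → the complex ion is 1−.
Ligand charges: 1×CN = -1; 1×F = -1; sum -2.
Au + (-2) = 1− ⇒ Au is +1.

+1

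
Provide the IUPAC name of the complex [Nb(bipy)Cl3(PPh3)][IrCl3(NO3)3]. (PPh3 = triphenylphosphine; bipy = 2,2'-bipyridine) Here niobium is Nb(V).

(2,2'-bipyridine)trichloro(triphenylphosphine)niobium(V) trichlorotrinitratoiridate(IV)

Nb is given as +5; the cation's ligand charges sum to -3, so the complex cation is 2+.
A 1:1 salt means the anion carries the equal and opposite charge, 2−.
Anion: ligand charges sum to -6; for the ion to be 2−, Ir = +4.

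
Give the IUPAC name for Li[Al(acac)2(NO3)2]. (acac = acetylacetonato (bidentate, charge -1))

The 1 lithium counter-ion carries a total charge of +1, so each complex ion is 1−.
Ligand charges: 2×acetylacetonato (-1 each), 2×nitrato (-1 each); total -4. So Al + (-4) = 1−, giving Al = +3.
Ligands are named alphabetically: acetylacetonato before nitrato.
The complex ion is anionic, so aluminium takes the -ate form aluminate(III).

lithium bis(acetylacetonato)dinitratoaluminate(III)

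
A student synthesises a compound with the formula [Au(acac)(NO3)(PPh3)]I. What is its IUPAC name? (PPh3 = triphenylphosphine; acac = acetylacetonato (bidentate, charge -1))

The 1 iodide counter-ion carries a total charge of -1, so each complex ion is 1+.
Ligand charges: 1×nitrato (-1 each), 1×triphenylphosphine (neutral), 1×acetylacetonato (-1 each); total -2. So Au + (-2) = 1+, giving Au = +3.
Ligands are named alphabetically: acetylacetonato before nitrato before triphenylphosphine.

(acetylacetonato)nitrato(triphenylphosphine)gold(III) iodide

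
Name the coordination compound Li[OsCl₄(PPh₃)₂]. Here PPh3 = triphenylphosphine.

The 1 lithium counter-ion carries a total charge of +1, so each complex ion is 1−.
Ligand charges: 4×chloro (-1 each), 2×triphenylphosphine (neutral); total -4. So Os + (-4) = 1−, giving Os = +3.
The complex ion is anionic, so osmium takes the -ate form osmate(III).

lithium tetrachlorobis(triphenylphosphine)osmate(III)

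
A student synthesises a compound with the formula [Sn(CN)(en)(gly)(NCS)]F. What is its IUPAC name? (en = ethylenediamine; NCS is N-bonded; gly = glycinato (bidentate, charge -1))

The 1 fluoride counter-ion carries a total charge of -1, so each complex ion is 1+.
Ligand charges: 1×ethylenediamine (neutral), 1×isothiocyanato (-1 each), 1×cyano (-1 each), 1×glycinato (-1 each); total -3. So Sn + (-3) = 1+, giving Sn = +4.
Ligands are named alphabetically: cyano before ethylenediamine before glycinato before isothiocyanato.

cyano(ethylenediamine)(glycinato)isothiocyanatotin(IV) fluoride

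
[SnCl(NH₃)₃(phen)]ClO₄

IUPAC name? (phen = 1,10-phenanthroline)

The 1 perchlorate counter-ion carries a total charge of -1, so each complex ion is 1+.
Ligand charges: 3×ammine (neutral), 1×1,10-phenanthroline (neutral), 1×chloro (-1 each); total -1. So Sn + (-1) = 1+, giving Sn = +2.
Ligands are named alphabetically: ammine before chloro before phenanthroline.

triamminechloro(1,10-phenanthroline)tin(II) perchlorate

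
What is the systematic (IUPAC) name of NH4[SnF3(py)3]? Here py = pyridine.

The 1 ammonium counter-ion carries a total charge of +1, so each complex ion is 1−.
Ligand charges: 3×pyridine (neutral), 3×fluoro (-1 each); total -3. So Sn + (-3) = 1−, giving Sn = +2.
Ligands are named alphabetically: fluoro before pyridine.
The complex ion is anionic, so tin takes the -ate form stannate(II).

ammonium trifluorotris(pyridine)stannate(II)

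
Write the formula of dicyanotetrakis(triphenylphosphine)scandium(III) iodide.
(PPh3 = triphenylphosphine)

[Sc(CN)2(PPh3)4]I

Ligands: 4 triphenylphosphine (PPh3, neutral), 2 cyano (CN, -1). Ligand charge sum = -2.
Charge balance with iodide (-1) requires 1 complex ion per 1 iodide.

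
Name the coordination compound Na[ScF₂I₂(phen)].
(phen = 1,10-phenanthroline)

sodium difluorodiiodo(1,10-phenanthroline)scandate(III)

The 1 sodium counter-ion carries a total charge of +1, so each complex ion is 1−.
Ligand charges: 2×iodo (-1 each), 1×1,10-phenanthroline (neutral), 2×fluoro (-1 each); total -4. So Sc + (-4) = 1−, giving Sc = +3.
The complex ion is anionic, so scandium takes the -ate form scandate(III).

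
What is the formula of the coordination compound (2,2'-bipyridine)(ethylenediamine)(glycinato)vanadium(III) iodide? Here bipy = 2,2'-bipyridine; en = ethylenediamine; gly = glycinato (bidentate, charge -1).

Ligands: 1 2,2'-bipyridine (bipy, neutral), 1 ethylenediamine (en, neutral), 1 glycinato (gly, -1). Ligand charge sum = -1.
With V in oxidation state +3, the complex ion is [V...]^2+.
Charge balance with iodide (-1) requires 1 complex ion per 2 iodide.

[V(bipy)(en)(gly)]I2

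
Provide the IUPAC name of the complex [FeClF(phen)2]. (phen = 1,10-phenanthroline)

There is no counter-ion, so the complex is neutral overall.
Ligand charges: 1×fluoro (-1 each), 1×chloro (-1 each), 2×1,10-phenanthroline (neutral); total -2. So Fe + (-2) = 0, giving Fe = +2.
Ligands are named alphabetically: chloro before fluoro before phenanthroline.

chlorofluorobis(1,10-phenanthroline)iron(II)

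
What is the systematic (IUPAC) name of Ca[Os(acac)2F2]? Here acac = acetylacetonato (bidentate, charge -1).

The 1 calcium counter-ion carries a total charge of +2, so each complex ion is 2−.
Ligand charges: 2×acetylacetonato (-1 each), 2×fluoro (-1 each); total -4. So Os + (-4) = 2−, giving Os = +2.
Ligands are named alphabetically: acetylacetonato before fluoro.
The complex ion is anionic, so osmium takes the -ate form osmate(II).

calcium bis(acetylacetonato)difluoroosmate(II)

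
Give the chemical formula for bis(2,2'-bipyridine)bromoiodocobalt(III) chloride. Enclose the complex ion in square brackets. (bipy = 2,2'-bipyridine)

[Co(bipy)2BrI]Cl

Ligands: 2 2,2'-bipyridine (bipy, neutral), 1 iodo (I, -1), 1 bromo (Br, -1). Ligand charge sum = -2.
Charge balance with chloride (-1) requires 1 complex ion per 1 chloride.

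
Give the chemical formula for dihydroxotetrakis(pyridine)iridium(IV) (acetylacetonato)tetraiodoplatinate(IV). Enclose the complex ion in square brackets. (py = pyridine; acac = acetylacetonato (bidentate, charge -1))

[Ir(OH)2(py)4][Pt(acac)I4]2

Cation [Ir…]: ligand charges -2, Ir(IV) ⇒ ion charge 2+.
Anion [Pt…]: ligand charges -5, Pt(IV) ⇒ ion charge 1−.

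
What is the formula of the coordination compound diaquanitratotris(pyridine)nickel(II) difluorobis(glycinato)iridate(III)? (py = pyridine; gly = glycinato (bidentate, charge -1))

[Ni(H2O)2(NO3)(py)3][IrF2(gly)2]

Cation [Ni…]: ligand charges -1, Ni(II) ⇒ ion charge 1+.
Anion [Ir…]: ligand charges -4, Ir(III) ⇒ ion charge 1−.
One 1+ cation balances one 1− anion.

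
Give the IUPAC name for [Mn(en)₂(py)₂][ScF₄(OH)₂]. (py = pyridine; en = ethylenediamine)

Both ions are complex: the cation is named first with the plain metal name, the anion second with the -ate form; each ion's ligands are alphabetised independently.
Scandium is always +3 in its complexes; the anion's ligand charges sum to -6, so the complex anion is 3−.
A 1:1 salt means the cation carries the equal and opposite charge, 3+.
Cation: ligand charges sum to 0; for the ion to be 3+, Mn = +3.

bis(ethylenediamine)bis(pyridine)manganese(III) tetrafluorodihydroxoscandate(III)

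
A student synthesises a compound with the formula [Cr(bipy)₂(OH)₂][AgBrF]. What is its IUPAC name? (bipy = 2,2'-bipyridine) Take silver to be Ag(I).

Both ions are complex: the cation is named first with the plain metal name, the anion second with the -ate form; each ion's ligands are alphabetised independently.
Ag is given as +1; the anion's ligand charges sum to -2, so the complex anion is 1−.
A 1:1 salt means the cation carries the equal and opposite charge, 1+.
Cation: ligand charges sum to -2; for the ion to be 1+, Cr = +3.

bis(2,2'-bipyridine)dihydroxochromium(III) bromofluoroargentate(I)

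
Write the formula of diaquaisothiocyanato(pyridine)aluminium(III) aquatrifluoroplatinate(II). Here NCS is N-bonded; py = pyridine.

[Al(H2O)2(NCS)(py)][PtF3(H2O)]2

Cation [Al…]: ligand charges -1, Al(III) ⇒ ion charge 2+.
Anion [Pt…]: ligand charges -3, Pt(II) ⇒ ion charge 1−.
One 2+ cation requires 2 of the 1− anion.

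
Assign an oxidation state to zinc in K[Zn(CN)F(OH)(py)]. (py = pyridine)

+2

1 potassium outside the brackets (+1 each) → the complex ion is 1−.
Ligand charges: 1×F = -1; 1×py neutral; 1×OH = -1; 1×CN = -1; sum -3.
Zn + (-3) = 1− ⇒ Zn is +2.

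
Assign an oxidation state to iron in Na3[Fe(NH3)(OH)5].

+2

3 sodium outside the brackets (+1 each) → the complex ion is 3−.
Ligand charges: 5×OH = -5; 1×NH3 neutral; sum -5.
Fe + (-5) = 3− ⇒ Fe is +2.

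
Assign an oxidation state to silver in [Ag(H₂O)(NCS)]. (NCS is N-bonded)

+1

No counter-ion: the bracketed complex is neutral.
Ligand charges: 1×H2O neutral; 1×NCS = -1; sum -1.
Ag + (-1) = 0 ⇒ Ag is +1.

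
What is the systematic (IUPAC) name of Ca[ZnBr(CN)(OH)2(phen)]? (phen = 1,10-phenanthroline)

calcium bromocyanodihydroxo(1,10-phenanthroline)zincate(II)

The 1 calcium counter-ion carries a total charge of +2, so each complex ion is 2−.
Ligand charges: 1×cyano (-1 each), 2×hydroxo (-1 each), 1×1,10-phenanthroline (neutral), 1×bromo (-1 each); total -4. So Zn + (-4) = 2−, giving Zn = +2.
The complex ion is anionic, so zinc takes the -ate form zincate(II).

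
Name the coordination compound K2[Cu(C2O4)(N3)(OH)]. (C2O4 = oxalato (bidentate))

The 2 potassium counter-ions carry a total charge of +2, so each complex ion is 2−.
Ligand charges: 1×hydroxo (-1 each), 1×azido (-1 each), 1×oxalato (-2 each); total -4. So Cu + (-4) = 2−, giving Cu = +2.
Ligands are named alphabetically: azido before hydroxo before oxalato.
The complex ion is anionic, so copper takes the -ate form cuprate(II).

potassium azidohydroxooxalatocuprate(II)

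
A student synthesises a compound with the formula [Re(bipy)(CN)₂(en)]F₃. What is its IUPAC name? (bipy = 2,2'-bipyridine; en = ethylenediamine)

The 3 fluoride counter-ions carry a total charge of -3, so each complex ion is 3+.
Ligand charges: 2×cyano (-1 each), 1×2,2'-bipyridine (neutral), 1×ethylenediamine (neutral); total -2. So Re + (-2) = 3+, giving Re = +5.
Ligands are named alphabetically: bipyridine before cyano before ethylenediamine.

(2,2'-bipyridine)dicyano(ethylenediamine)rhenium(V) fluoride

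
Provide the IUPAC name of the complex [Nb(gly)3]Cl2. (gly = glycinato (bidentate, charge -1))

The 2 chloride counter-ions carry a total charge of -2, so each complex ion is 2+.
Ligand charges: 3×glycinato (-1 each); total -3. So Nb + (-3) = 2+, giving Nb = +5.

tris(glycinato)niobium(V) chloride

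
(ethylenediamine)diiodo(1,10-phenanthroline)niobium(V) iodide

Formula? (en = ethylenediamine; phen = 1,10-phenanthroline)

[Nb(en)I2(phen)]I3

Ligands: 1 ethylenediamine (en, neutral), 1 1,10-phenanthroline (phen, neutral), 2 iodo (I, -1). Ligand charge sum = -2.
Charge balance with iodide (-1) requires 1 complex ion per 3 iodide.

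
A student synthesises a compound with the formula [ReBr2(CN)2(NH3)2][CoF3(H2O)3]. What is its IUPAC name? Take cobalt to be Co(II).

Both ions are complex: the cation is named first with the plain metal name, the anion second with the -ate form; each ion's ligands are alphabetised independently.
Co is given as +2; the anion's ligand charges sum to -3, so the complex anion is 1−.
A 1:1 salt means the cation carries the equal and opposite charge, 1+.
Cation: ligand charges sum to -4; for the ion to be 1+, Re = +5.

diamminedibromodicyanorhenium(V) triaquatrifluorocobaltate(II)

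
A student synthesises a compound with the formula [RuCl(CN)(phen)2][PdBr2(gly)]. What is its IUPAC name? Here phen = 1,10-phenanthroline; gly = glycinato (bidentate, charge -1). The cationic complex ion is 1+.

Both ions are complex: the cation is named first with the plain metal name, the anion second with the -ate form; each ion's ligands are alphabetised independently.
The complex cation is given as 1+; its ligand charges sum to -2, so Ru = +3.
A 1:1 salt means the anion carries the equal and opposite charge, 1−.
Anion: ligand charges sum to -3; for the ion to be 1−, Pd = +2.

chlorocyanobis(1,10-phenanthroline)ruthenium(III) dibromo(glycinato)palladate(II)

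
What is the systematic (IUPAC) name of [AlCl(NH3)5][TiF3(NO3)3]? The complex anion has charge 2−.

The complex anion is given as 2−; its ligand charges sum to -6, so Ti = +4.
A 1:1 salt means the cation carries the equal and opposite charge, 2+.
Cation: ligand charges sum to -1; for the ion to be 2+, Al = +3.

pentaamminechloroaluminium(III) trifluorotrinitratotitanate(IV)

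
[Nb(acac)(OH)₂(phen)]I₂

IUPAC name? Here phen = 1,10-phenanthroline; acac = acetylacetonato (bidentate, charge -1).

(acetylacetonato)dihydroxo(1,10-phenanthroline)niobium(V) iodide

The 2 iodide counter-ions carry a total charge of -2, so each complex ion is 2+.
Ligand charges: 2×hydroxo (-1 each), 1×1,10-phenanthroline (neutral), 1×acetylacetonato (-1 each); total -3. So Nb + (-3) = 2+, giving Nb = +5.
Ligands are named alphabetically: acetylacetonato before hydroxo before phenanthroline.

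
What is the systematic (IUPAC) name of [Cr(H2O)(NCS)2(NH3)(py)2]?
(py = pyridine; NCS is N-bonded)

There is no counter-ion, so the complex is neutral overall.
Ligand charges: 2×pyridine (neutral), 1×ammine (neutral), 1×aqua (neutral), 2×isothiocyanato (-1 each); total -2. So Cr + (-2) = 0, giving Cr = +2.
Ligands are named alphabetically: ammine before aqua before isothiocyanato before pyridine.

ammineaquadiisothiocyanatobis(pyridine)chromium(II)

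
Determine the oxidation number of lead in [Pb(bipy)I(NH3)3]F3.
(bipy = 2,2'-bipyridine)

+4

3 fluoride outside the brackets (-1 each) → the complex ion is 3+.
Ligand charges: 1×bipy neutral; 3×NH3 neutral; 1×I = -1; sum -1.
Pb + (-1) = 3+ ⇒ Pb is +4.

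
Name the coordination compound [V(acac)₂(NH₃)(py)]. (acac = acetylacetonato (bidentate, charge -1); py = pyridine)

There is no counter-ion, so the complex is neutral overall.
Ligand charges: 2×acetylacetonato (-1 each), 1×ammine (neutral), 1×pyridine (neutral); total -2. So V + (-2) = 0, giving V = +2.
Ligands are named alphabetically: acetylacetonato before ammine before pyridine.

bis(acetylacetonato)ammine(pyridine)vanadium(II)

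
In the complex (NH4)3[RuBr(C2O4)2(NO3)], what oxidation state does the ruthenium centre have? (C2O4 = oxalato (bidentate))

+3

3 ammonium outside the brackets (+1 each) → the complex ion is 3−.
Ligand charges: 1×Br = -1; 1×NO3 = -1; 2×C2O4 = -4; sum -6.
Ru + (-6) = 3− ⇒ Ru is +3.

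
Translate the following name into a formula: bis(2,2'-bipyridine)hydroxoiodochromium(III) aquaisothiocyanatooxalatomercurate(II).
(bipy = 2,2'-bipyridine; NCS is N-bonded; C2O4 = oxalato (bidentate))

[Cr(bipy)2I(OH)][Hg(C2O4)(H2O)(NCS)]

Cation [Cr…]: ligand charges -2, Cr(III) ⇒ ion charge 1+.
Anion [Hg…]: ligand charges -3, Hg(II) ⇒ ion charge 1−.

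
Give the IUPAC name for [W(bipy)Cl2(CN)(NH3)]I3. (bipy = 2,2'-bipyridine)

The 3 iodide counter-ions carry a total charge of -3, so each complex ion is 3+.
Ligand charges: 1×ammine (neutral), 2×chloro (-1 each), 1×2,2'-bipyridine (neutral), 1×cyano (-1 each); total -3. So W + (-3) = 3+, giving W = +6.
Ligands are named alphabetically: ammine before bipyridine before chloro before cyano.

ammine(2,2'-bipyridine)dichlorocyanotungsten(VI) iodide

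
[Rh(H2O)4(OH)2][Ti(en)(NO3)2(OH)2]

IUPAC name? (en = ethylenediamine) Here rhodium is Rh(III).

tetraaquadihydroxorhodium(III) (ethylenediamine)dihydroxodinitratotitanate(III)

Both ions are complex: the cation is named first with the plain metal name, the anion second with the -ate form; each ion's ligands are alphabetised independently.
Rh is given as +3; the cation's ligand charges sum to -2, so the complex cation is 1+.
A 1:1 salt means the anion carries the equal and opposite charge, 1−.
Anion: ligand charges sum to -4; for the ion to be 1−, Ti = +3.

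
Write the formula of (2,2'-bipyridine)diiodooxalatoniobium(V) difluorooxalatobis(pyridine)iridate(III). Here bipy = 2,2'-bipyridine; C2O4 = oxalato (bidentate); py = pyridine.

[Nb(bipy)(C2O4)I2][Ir(C2O4)F2(py)2]

Cation [Nb…]: ligand charges -4, Nb(V) ⇒ ion charge 1+.
Anion [Ir…]: ligand charges -4, Ir(III) ⇒ ion charge 1−.
One 1+ cation balances one 1− anion.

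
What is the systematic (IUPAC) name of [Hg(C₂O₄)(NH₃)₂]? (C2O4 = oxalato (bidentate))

diammineoxalatomercury(II)

There is no counter-ion, so the complex is neutral overall.
Ligand charges: 1×oxalato (-2 each), 2×ammine (neutral); total -2. So Hg + (-2) = 0, giving Hg = +2.
Ligands are named alphabetically: ammine before oxalato.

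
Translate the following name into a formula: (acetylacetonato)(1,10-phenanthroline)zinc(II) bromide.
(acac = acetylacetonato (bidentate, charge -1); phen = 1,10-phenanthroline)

Ligands: 1 acetylacetonato (acac, -1), 1 1,10-phenanthroline (phen, neutral). Ligand charge sum = -1.
Charge balance with bromide (-1) requires 1 complex ion per 1 bromide.

[Zn(acac)(phen)]Br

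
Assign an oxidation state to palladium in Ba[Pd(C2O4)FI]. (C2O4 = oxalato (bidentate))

+2

1 barium outside the brackets (+2 each) → the complex ion is 2−.
Ligand charges: 1×F = -1; 1×C2O4 = -2; 1×I = -1; sum -4.
Pd + (-4) = 2− ⇒ Pd is +2.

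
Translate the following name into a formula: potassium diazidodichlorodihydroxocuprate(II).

Ligands: 2 azido (N3, -1), 2 hydroxo (OH, -1), 2 chloro (Cl, -1). Ligand charge sum = -6.
With Cu in oxidation state +2, the complex ion is [Cu...]^4−.
Charge balance with potassium (+1) requires 1 complex ion per 4 potassium.

K4[CuCl2(N3)2(OH)2]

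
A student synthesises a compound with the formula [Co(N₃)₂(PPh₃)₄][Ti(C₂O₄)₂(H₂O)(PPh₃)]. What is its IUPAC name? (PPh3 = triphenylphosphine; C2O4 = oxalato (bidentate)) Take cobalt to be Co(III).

Both ions are complex: the cation is named first with the plain metal name, the anion second with the -ate form; each ion's ligands are alphabetised independently.
Co is given as +3; the cation's ligand charges sum to -2, so the complex cation is 1+.
A 1:1 salt means the anion carries the equal and opposite charge, 1−.
Anion: ligand charges sum to -4; for the ion to be 1−, Ti = +3.

diazidotetrakis(triphenylphosphine)cobalt(III) aquadioxalato(triphenylphosphine)titanate(III)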